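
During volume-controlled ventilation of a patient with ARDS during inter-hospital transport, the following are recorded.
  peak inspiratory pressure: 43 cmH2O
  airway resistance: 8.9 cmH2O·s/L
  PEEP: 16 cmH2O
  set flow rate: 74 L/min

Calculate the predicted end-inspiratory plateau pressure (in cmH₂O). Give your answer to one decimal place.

Flow: 74 L/min ÷ 60 = 1.2333 L/s.
Pplat = PIP − Raw × flow = 43 − 8.9 × 1.2333 = 43 − 10.976 = 32.024 cmH2O.

32.0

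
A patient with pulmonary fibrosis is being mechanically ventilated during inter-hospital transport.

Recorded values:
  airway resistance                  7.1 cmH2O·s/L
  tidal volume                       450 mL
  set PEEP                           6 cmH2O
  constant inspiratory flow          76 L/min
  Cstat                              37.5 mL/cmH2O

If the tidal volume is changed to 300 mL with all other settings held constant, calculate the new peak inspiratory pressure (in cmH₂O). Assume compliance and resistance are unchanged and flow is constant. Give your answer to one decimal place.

23.0

Flow: 76 L/min ÷ 60 = 1.2667 L/s.
PIP = Vt/C + R·V̇ + PEEP (constant-flow equation of motion).
Only the elastic term changes: ΔPIP = ΔVt / C = (300 − 450) / 37.5 = -4.0 cmH2O.
Original PIP = 450/37.5 + 7.1×1.2667 + 6 = 26.994 cmH2O; new PIP = 26.994 + (-4.0) = 22.994 cmH2O.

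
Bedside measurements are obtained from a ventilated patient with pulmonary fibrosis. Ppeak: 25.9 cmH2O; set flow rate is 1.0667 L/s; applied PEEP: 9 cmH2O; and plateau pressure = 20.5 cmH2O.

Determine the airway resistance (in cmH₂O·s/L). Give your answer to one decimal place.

5.1

Raw = (PIP − Pplat) / flow = (25.9 − 20.5) / 1.0667 = 5.4 / 1.0667 = 5.062 cmH2O·s/L.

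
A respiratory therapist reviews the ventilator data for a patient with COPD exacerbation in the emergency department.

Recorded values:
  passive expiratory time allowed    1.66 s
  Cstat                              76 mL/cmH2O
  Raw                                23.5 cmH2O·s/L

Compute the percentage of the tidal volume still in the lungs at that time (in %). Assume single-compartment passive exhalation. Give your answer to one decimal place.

τ = R × C = 23.5 × 76 mL/cmH2O = 23.5 × 0.076 L/cmH2O = 1.786 s.
Passive exhalation: V(t)/V₀ = e^(−t/τ) = e^(−1.66/1.786) = 0.3948.
Fraction remaining = 0.3948 → 39.48%.

39.5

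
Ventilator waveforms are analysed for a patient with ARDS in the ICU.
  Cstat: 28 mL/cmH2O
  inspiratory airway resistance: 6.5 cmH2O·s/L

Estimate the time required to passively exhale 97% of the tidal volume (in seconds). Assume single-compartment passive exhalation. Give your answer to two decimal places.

0.64

τ = R × C = 6.5 × 28 mL/cmH2O = 6.5 × 0.028 L/cmH2O = 0.182 s.
Exhaled fraction f = 1 − e^(−t/τ) → t = −τ·ln(1 − f) = −0.182·ln(0.03) = 0.6382 s.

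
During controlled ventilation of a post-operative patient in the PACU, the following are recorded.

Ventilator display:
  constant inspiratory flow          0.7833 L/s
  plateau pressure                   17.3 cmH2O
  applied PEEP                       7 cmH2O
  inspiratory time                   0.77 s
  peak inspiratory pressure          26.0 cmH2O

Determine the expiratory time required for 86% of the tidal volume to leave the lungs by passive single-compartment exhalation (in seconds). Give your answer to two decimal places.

1.28

Vt = flow × Ti = 0.7833 L/s × 0.77 s × 1000 mL/L = 603.14 mL.
R = (PIP − Pplat)/V̇ = (26.0 − 17.3) / 0.7833 = 8.7/0.7833 = 11.107 cmH2O·s/L.
C = Vt/(Pplat − PEEP) = 603.14 / (17.3 − 7) = 603.14/10.3 = 58.557 mL/cmH2O.
τ = R × C = 11.107 × 0.05856 L/cmH2O = 0.6504 s.
t = −τ·ln(1 − 0.86) = −0.6504·ln(0.14) = 1.279 s.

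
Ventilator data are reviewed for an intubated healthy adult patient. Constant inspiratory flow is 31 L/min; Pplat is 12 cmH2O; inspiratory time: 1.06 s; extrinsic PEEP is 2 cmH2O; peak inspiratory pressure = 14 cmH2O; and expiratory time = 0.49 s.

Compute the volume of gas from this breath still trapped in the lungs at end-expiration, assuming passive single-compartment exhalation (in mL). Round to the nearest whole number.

54

Flow: 31 L/min ÷ 60 = 0.5167 L/s.
Vt = flow × Ti = 0.5167 L/s × 1.06 s × 1000 mL/L = 547.7 mL.
R = (PIP − Pplat)/V̇ = (14 − 12) / 0.5167 = 2.0/0.5167 = 3.871 cmH2O·s/L.
C = Vt/(Pplat − PEEP) = 547.7 / (12 − 2) = 547.7/10.0 = 54.77 mL/cmH2O.
τ = R × C = 3.871 × 0.05477 L/cmH2O = 0.212 s.
Fraction remaining = e^(−Te/τ) = e^(−0.49/0.212) = 0.09913.
Trapped volume = 547.7 × 0.09913 = 54.294 mL.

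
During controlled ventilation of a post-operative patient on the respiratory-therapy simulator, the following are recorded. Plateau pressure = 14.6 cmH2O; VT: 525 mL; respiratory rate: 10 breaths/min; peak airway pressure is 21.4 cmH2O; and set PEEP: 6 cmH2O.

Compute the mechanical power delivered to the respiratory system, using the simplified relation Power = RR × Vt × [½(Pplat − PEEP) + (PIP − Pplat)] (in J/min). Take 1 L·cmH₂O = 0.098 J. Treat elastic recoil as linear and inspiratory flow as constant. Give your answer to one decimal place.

Per-breath work = Vt × [½(Pplat−PEEP) + (PIP−Pplat)] = 0.525 × [0.5×8.6 + 6.8] = 0.525 × 11.1 = 5.828 L·cmH2O.
Power = 10 × 5.828 = 58.28 L·cmH2O/min.
× 0.098 J/(L·cmH2O) → 5.711 J/min.

5.7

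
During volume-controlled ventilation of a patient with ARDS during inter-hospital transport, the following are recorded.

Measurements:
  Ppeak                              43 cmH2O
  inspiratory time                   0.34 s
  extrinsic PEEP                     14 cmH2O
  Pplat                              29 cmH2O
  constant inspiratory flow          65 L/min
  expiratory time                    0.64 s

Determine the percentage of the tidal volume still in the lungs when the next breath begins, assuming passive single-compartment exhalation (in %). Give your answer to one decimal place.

Flow: 65 L/min ÷ 60 = 1.0833 L/s.
Vt = flow × Ti = 1.0833 L/s × 0.34 s × 1000 mL/L = 368.32 mL.
R = (PIP − Pplat)/V̇ = (43 − 29) / 1.0833 = 14.0/1.0833 = 12.923 cmH2O·s/L.
C = Vt/(Pplat − PEEP) = 368.32 / (29 − 14) = 368.32/15.0 = 24.555 mL/cmH2O.
τ = R × C = 12.923 × 0.02456 L/cmH2O = 0.3174 s.
Fraction remaining at end-expiration = e^(−Te/τ) = e^(−0.64/0.3174) = 0.1331 → 13.31%.

13.3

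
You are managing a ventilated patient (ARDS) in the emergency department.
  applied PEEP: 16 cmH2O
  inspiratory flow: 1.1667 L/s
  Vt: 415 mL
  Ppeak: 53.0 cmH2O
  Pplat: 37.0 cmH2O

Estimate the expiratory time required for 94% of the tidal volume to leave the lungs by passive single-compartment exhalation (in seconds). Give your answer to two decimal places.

R = (PIP − Pplat)/V̇ = (53.0 − 37.0) / 1.1667 = 16.0/1.1667 = 13.714 cmH2O·s/L.
C = Vt/(Pplat − PEEP) = 415.0 / (37.0 − 16) = 415.0/21.0 = 19.762 mL/cmH2O.
τ = R × C = 13.714 × 0.01976 L/cmH2O = 0.271 s.
t = −τ·ln(1 − 0.94) = −0.271·ln(0.06) = 0.7624 s.

0.76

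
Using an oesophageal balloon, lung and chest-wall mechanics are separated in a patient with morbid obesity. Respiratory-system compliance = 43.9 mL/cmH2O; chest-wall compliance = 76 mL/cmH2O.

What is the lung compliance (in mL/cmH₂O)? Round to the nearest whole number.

104

1/CL = 1/Crs − 1/Ccw.
1/CL = 1/43.9 − 1/76 = 0.009621.
CL = 103.94 mL/cmH2O.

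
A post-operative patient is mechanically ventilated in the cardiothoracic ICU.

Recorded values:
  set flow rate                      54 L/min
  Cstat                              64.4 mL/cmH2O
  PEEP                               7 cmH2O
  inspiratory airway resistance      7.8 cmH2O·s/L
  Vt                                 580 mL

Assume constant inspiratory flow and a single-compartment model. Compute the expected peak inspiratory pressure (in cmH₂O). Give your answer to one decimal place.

23.0

Flow: 54 L/min ÷ 60 = 0.9 L/s.
Equation of motion (constant flow): PIP = Vt/C + R·V̇ + PEEP.
PIP = 580/64.4 + 7.8×0.9 + 7 = 9.006 + 7.02 + 7 = 23.026 cmH2O.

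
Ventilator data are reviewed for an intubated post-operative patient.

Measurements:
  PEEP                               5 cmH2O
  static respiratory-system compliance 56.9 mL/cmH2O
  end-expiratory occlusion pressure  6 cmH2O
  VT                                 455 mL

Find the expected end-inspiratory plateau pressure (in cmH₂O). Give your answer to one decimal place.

End-expiratory occlusion gives total PEEP = 6 cmH2O (intrinsic PEEP = 6 − 5 = 1). Use total PEEP for the elastic gradient.
Pplat = PEEPtotal + Vt / Cstat = 6 + 455 / 56.9 = 6 + 7.996 = 13.996 cmH2O.

14.0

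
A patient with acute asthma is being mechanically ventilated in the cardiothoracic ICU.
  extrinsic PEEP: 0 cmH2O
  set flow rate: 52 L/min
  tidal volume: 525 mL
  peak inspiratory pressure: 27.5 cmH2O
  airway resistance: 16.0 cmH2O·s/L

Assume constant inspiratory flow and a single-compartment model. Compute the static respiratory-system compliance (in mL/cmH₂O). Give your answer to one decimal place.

Flow: 52 L/min ÷ 60 = 0.8667 L/s.
Equation of motion (constant flow): PIP = Vt/C + R·V̇ + PEEP.
Vt/C = PIP − R·V̇ − PEEP = 27.5 − 16.0×0.8667 − 0 = 27.5 − 13.867 − 0 = 13.633 cmH2O.
C = Vt / 13.633 = 525 / 13.633 = 38.509 mL/cmH2O.

38.5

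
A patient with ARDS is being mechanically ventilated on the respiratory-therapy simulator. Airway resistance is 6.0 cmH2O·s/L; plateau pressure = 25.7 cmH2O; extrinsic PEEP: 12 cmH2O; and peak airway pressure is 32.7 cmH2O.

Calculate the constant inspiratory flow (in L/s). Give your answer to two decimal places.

flow = (PIP − Pplat) / Raw = 7.0 / 6.0 = 1.167 L/s.

1.17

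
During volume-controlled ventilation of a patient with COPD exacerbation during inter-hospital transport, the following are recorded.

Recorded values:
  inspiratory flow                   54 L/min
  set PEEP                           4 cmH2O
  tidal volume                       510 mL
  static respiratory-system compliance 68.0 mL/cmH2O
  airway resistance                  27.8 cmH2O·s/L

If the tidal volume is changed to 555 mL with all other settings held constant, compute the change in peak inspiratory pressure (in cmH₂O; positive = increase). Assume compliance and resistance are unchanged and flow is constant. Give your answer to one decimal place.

0.7

PIP = Vt/C + R·V̇ + PEEP (constant-flow equation of motion).
Only the elastic term changes: ΔPIP = ΔVt / C = (555 − 510) / 68.0 = 0.6618 cmH2O.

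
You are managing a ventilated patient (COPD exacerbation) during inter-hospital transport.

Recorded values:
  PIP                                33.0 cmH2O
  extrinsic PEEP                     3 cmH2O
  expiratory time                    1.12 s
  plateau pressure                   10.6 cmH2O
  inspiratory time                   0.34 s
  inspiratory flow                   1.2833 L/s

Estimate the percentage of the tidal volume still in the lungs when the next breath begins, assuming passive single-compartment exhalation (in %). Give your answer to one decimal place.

32.7

Vt = flow × Ti = 1.2833 L/s × 0.34 s × 1000 mL/L = 436.32 mL.
R = (PIP − Pplat)/V̇ = (33.0 − 10.6) / 1.2833 = 22.4/1.2833 = 17.455 cmH2O·s/L.
C = Vt/(Pplat − PEEP) = 436.32 / (10.6 − 3) = 436.32/7.6 = 57.411 mL/cmH2O.
τ = R × C = 17.455 × 0.05741 L/cmH2O = 1.002 s.
Fraction remaining at end-expiration = e^(−Te/τ) = e^(−1.12/1.002) = 0.327 → 32.7%.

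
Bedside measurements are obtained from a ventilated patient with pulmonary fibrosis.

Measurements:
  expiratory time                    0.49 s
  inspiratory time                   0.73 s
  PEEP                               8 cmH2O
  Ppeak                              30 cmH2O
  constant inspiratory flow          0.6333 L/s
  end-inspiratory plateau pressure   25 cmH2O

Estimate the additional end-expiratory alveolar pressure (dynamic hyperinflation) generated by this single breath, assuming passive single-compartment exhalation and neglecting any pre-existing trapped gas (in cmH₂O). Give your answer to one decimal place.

1.7

Vt = flow × Ti = 0.6333 L/s × 0.73 s × 1000 mL/L = 462.31 mL.
R = (PIP − Pplat)/V̇ = (30 − 25) / 0.6333 = 5.0/0.6333 = 7.895 cmH2O·s/L.
C = Vt/(Pplat − PEEP) = 462.31 / (25 − 8) = 462.31/17.0 = 27.195 mL/cmH2O.
τ = R × C = 7.895 × 0.0272 L/cmH2O = 0.2147 s.
Fraction remaining = e^(−Te/τ) = e^(−0.49/0.2147) = 0.1021; trapped volume = 462.31 × 0.1021 = 47.202 mL.
Additional alveolar pressure from trapping ≈ V_trapped / C = 47.202 / 27.195 = 1.736 cmH2O.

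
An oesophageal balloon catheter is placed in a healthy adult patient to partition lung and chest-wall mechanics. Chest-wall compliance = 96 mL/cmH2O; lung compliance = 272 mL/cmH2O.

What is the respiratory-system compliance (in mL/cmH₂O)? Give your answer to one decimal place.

Lung and chest wall are elastances in series: 1/Crs = 1/CL + 1/Ccw.
1/Crs = 1/272 + 1/96 = 0.01409.
Crs = 70.972 mL/cmH2O.

71.0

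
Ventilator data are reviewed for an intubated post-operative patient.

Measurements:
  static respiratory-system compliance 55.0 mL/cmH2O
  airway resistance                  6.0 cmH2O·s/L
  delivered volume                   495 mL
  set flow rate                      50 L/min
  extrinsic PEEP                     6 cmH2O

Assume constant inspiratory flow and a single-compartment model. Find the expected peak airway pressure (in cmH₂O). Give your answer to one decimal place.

20.0

Flow: 50 L/min ÷ 60 = 0.8333 L/s.
Equation of motion (constant flow): PIP = Vt/C + R·V̇ + PEEP.
PIP = 495/55.0 + 6.0×0.8333 + 6 = 9.0 + 5.0 + 6 = 20.0 cmH2O.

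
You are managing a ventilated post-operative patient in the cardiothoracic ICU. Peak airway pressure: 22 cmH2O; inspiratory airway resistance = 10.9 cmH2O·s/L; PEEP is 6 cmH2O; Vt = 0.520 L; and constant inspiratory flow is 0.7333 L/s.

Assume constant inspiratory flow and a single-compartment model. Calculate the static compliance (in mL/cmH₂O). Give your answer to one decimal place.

Equation of motion (constant flow): PIP = Vt/C + R·V̇ + PEEP.
Vt/C = PIP − R·V̇ − PEEP = 22 − 10.9×0.7333 − 6 = 22 − 7.993 − 6 = 8.007 cmH2O.
C = Vt / 8.007 = 520 / 8.007 = 64.943 mL/cmH2O.

64.9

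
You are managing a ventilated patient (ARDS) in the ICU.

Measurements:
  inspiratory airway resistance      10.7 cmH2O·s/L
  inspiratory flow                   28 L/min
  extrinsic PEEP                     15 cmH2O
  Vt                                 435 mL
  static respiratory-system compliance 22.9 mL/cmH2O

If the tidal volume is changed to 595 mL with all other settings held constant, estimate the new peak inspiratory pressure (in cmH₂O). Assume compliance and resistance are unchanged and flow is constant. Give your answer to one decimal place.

46.0

Flow: 28 L/min ÷ 60 = 0.4667 L/s.
PIP = Vt/C + R·V̇ + PEEP (constant-flow equation of motion).
Only the elastic term changes: ΔPIP = ΔVt / C = (595 − 435) / 22.9 = 6.987 cmH2O.
Original PIP = 435/22.9 + 10.7×0.4667 + 15 = 38.989 cmH2O; new PIP = 38.989 + (6.987) = 45.976 cmH2O.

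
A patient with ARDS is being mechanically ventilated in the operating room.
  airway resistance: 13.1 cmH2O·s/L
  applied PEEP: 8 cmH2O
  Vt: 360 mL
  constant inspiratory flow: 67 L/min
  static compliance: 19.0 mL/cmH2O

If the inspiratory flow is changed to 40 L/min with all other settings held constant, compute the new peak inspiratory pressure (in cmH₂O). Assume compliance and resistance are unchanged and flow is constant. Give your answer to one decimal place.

Flow: 67 L/min ÷ 60 = 1.1167 L/s.
New flow: 40 L/min ÷ 60 = 0.6667 L/s.
PIP = Vt/C + R·V̇ + PEEP (constant-flow equation of motion).
Only the resistive term changes: ΔPIP = R × ΔV̇ = 13.1 × (0.6667 − 1.1167) = 13.1 × -0.45 = -5.895 cmH2O.
Original PIP = 360/19.0 + 13.1×1.1167 + 8 = 41.576 cmH2O; new PIP = 41.576 + (-5.895) = 35.681 cmH2O.

35.7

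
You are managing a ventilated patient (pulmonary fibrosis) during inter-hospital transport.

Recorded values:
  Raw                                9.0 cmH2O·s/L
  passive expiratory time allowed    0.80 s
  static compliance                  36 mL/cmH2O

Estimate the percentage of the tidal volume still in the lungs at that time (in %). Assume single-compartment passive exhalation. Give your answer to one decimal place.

8.5

τ = R × C = 9.0 × 36 mL/cmH2O = 9.0 × 0.036 L/cmH2O = 0.324 s.
Passive exhalation: V(t)/V₀ = e^(−t/τ) = e^(−0.80/0.324) = 0.08466.
Fraction remaining = 0.08466 → 8.466%.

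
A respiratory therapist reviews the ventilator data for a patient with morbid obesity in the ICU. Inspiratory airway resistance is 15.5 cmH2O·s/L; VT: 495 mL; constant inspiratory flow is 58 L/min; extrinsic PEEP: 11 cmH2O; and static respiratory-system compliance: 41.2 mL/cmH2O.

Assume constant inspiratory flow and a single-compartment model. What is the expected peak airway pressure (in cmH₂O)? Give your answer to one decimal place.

Flow: 58 L/min ÷ 60 = 0.9667 L/s.
Equation of motion (constant flow): PIP = Vt/C + R·V̇ + PEEP.
PIP = 495/41.2 + 15.5×0.9667 + 11 = 12.015 + 14.984 + 11 = 37.999 cmH2O.

38.0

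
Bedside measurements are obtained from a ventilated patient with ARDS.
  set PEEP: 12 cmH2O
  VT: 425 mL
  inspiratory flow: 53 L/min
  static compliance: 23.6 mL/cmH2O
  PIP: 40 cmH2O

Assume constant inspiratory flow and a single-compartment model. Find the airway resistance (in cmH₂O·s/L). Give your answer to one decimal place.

Flow: 53 L/min ÷ 60 = 0.8833 L/s.
Equation of motion (constant flow): PIP = Vt/C + R·V̇ + PEEP.
R·V̇ = PIP − Vt/C − PEEP = 40 − 425/23.6 − 12 = 40 − 18.008 − 12 = 9.992 cmH2O.
R = 9.992 / 0.8833 = 11.312 cmH2O·s/L.

11.3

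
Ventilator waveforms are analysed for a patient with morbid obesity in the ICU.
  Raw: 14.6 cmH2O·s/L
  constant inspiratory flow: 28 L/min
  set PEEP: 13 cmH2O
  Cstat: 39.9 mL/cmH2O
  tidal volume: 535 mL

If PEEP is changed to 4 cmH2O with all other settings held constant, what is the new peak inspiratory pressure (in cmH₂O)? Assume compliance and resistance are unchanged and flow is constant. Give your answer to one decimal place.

Flow: 28 L/min ÷ 60 = 0.4667 L/s.
PIP = Vt/C + R·V̇ + PEEP (constant-flow equation of motion).
Only the baseline term changes: ΔPIP = ΔPEEP = 4 − 13 = -9.0 cmH2O.
Original PIP = 535/39.9 + 14.6×0.4667 + 13 = 33.222 cmH2O; new PIP = 33.222 + (-9.0) = 24.222 cmH2O.

24.2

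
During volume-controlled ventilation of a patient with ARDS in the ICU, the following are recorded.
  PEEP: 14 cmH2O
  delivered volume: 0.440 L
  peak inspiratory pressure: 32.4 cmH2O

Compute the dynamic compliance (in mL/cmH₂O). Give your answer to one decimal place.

23.9

Dynamic compliance = Vt / (PIP − PEEP) = 440 / (32.4 − 14) = 440 / 18.4 = 23.913 mL/cmH2O.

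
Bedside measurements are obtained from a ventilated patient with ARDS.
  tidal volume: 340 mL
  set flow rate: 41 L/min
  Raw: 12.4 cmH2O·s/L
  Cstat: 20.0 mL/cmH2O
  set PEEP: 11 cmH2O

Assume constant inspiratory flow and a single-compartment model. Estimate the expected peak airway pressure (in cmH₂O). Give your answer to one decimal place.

36.5

Flow: 41 L/min ÷ 60 = 0.6833 L/s.
Equation of motion (constant flow): PIP = Vt/C + R·V̇ + PEEP.
PIP = 340/20.0 + 12.4×0.6833 + 11 = 17.0 + 8.473 + 11 = 36.473 cmH2O.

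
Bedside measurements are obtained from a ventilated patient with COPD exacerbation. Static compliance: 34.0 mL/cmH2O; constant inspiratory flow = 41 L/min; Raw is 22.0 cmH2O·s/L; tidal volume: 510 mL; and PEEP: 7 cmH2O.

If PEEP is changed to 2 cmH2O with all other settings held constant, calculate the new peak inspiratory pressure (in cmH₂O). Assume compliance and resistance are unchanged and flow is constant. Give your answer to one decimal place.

Flow: 41 L/min ÷ 60 = 0.6833 L/s.
PIP = Vt/C + R·V̇ + PEEP (constant-flow equation of motion).
Only the baseline term changes: ΔPIP = ΔPEEP = 2 − 7 = -5.0 cmH2O.
Original PIP = 510/34.0 + 22.0×0.6833 + 7 = 37.033 cmH2O; new PIP = 37.033 + (-5.0) = 32.033 cmH2O.

32.0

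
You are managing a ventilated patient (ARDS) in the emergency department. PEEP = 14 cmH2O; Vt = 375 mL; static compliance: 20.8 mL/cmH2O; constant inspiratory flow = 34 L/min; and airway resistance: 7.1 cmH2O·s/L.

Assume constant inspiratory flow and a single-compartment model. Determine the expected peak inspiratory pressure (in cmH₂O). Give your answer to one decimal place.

36.1

Flow: 34 L/min ÷ 60 = 0.5667 L/s.
Equation of motion (constant flow): PIP = Vt/C + R·V̇ + PEEP.
PIP = 375/20.8 + 7.1×0.5667 + 14 = 18.029 + 4.024 + 14 = 36.053 cmH2O.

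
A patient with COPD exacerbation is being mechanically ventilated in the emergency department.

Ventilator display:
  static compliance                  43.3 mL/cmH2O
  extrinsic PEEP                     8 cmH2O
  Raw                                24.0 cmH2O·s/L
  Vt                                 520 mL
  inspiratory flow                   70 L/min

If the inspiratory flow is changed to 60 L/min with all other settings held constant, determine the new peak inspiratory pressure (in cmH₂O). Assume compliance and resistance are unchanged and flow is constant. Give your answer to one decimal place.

44.0

Flow: 70 L/min ÷ 60 = 1.1667 L/s.
New flow: 60 L/min ÷ 60 = 1 L/s.
PIP = Vt/C + R·V̇ + PEEP (constant-flow equation of motion).
Only the resistive term changes: ΔPIP = R × ΔV̇ = 24.0 × (1 − 1.1667) = 24.0 × -0.1667 = -4.001 cmH2O.
Original PIP = 520/43.3 + 24.0×1.1667 + 8 = 48.01 cmH2O; new PIP = 48.01 + (-4.001) = 44.009 cmH2O.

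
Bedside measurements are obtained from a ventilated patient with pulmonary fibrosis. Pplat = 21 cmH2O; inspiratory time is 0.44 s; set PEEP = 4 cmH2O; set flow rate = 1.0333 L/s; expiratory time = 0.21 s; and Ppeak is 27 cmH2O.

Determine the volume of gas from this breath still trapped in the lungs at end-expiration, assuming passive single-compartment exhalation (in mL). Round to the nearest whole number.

Vt = flow × Ti = 1.0333 L/s × 0.44 s × 1000 mL/L = 454.65 mL.
R = (PIP − Pplat)/V̇ = (27 − 21) / 1.0333 = 6.0/1.0333 = 5.807 cmH2O·s/L.
C = Vt/(Pplat − PEEP) = 454.65 / (21 − 4) = 454.65/17.0 = 26.744 mL/cmH2O.
τ = R × C = 5.807 × 0.02674 L/cmH2O = 0.1553 s.
Fraction remaining = e^(−Te/τ) = e^(−0.21/0.1553) = 0.2587.
Trapped volume = 454.65 × 0.2587 = 117.62 mL.

118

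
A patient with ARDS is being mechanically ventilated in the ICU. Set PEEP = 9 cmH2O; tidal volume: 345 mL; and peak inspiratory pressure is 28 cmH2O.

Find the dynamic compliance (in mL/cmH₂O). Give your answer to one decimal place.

18.2

Dynamic compliance = Vt / (PIP − PEEP) = 345 / (28 − 9) = 345 / 19.0 = 18.158 mL/cmH2O.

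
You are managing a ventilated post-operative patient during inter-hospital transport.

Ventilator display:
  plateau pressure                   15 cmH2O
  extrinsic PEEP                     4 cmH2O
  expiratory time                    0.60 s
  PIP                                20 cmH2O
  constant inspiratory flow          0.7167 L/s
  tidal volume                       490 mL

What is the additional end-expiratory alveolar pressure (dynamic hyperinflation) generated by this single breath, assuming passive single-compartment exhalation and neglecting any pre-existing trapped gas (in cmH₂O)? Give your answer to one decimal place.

R = (PIP − Pplat)/V̇ = (20 − 15) / 0.7167 = 5.0/0.7167 = 6.976 cmH2O·s/L.
C = Vt/(Pplat − PEEP) = 490.0 / (15 − 4) = 490.0/11.0 = 44.545 mL/cmH2O.
τ = R × C = 6.976 × 0.04455 L/cmH2O = 0.3108 s.
Fraction remaining = e^(−Te/τ) = e^(−0.60/0.3108) = 0.1451; trapped volume = 490.0 × 0.1451 = 71.099 mL.
Additional alveolar pressure from trapping ≈ V_trapped / C = 71.099 / 44.545 = 1.596 cmH2O.

1.6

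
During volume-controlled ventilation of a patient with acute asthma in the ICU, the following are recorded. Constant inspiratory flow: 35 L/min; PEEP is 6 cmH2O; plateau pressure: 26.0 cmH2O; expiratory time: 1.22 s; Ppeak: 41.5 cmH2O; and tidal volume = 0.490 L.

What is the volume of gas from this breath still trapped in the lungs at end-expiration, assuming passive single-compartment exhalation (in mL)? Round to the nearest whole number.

75

Flow: 35 L/min ÷ 60 = 0.5833 L/s.
R = (PIP − Pplat)/V̇ = (41.5 − 26.0) / 0.5833 = 15.5/0.5833 = 26.573 cmH2O·s/L.
C = Vt/(Pplat − PEEP) = 490.0 / (26.0 − 6) = 490.0/20.0 = 24.5 mL/cmH2O.
τ = R × C = 26.573 × 0.0245 L/cmH2O = 0.651 s.
Fraction remaining = e^(−Te/τ) = e^(−1.22/0.651) = 0.1535.
Trapped volume = 490.0 × 0.1535 = 75.215 mL.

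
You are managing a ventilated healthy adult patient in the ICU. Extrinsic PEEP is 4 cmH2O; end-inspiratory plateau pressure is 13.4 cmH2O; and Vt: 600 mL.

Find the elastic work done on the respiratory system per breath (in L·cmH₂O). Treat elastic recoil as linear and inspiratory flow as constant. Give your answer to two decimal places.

2.82

Elastic work ≈ ½ × (Pplat − PEEP) × Vt = 0.5 × (13.4 − 4) × 0.600 L = 0.5 × 9.4 × 0.600 = 2.82 L·cmH2O.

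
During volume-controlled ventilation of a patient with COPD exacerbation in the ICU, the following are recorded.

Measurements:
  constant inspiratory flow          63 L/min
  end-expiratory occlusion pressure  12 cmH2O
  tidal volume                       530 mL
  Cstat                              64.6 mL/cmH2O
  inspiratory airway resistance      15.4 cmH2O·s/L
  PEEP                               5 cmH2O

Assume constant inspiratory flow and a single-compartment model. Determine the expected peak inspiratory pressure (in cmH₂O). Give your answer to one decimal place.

36.4

Flow: 63 L/min ÷ 60 = 1.05 L/s.
Total PEEP = 12 cmH2O (set 5 + intrinsic 7); this is the baseline alveolar pressure.
Equation of motion (constant flow): PIP = Vt/C + R·V̇ + PEEP.
PIP = 530/64.6 + 15.4×1.05 + 12 = 8.204 + 16.17 + 12 = 36.374 cmH2O.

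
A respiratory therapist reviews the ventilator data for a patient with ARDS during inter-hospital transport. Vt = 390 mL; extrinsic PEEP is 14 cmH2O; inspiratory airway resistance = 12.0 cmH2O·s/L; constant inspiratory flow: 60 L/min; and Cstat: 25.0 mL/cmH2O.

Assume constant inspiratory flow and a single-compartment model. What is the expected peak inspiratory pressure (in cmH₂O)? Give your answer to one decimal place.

41.6

Flow: 60 L/min ÷ 60 = 1 L/s.
Equation of motion (constant flow): PIP = Vt/C + R·V̇ + PEEP.
PIP = 390/25.0 + 12.0×1 + 14 = 15.6 + 12.0 + 14 = 41.6 cmH2O.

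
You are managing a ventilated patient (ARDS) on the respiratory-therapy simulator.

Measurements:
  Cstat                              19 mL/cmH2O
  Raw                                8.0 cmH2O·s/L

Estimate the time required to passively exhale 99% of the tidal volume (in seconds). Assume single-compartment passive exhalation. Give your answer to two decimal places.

τ = R × C = 8.0 × 19 mL/cmH2O = 8.0 × 0.019 L/cmH2O = 0.152 s.
Exhaled fraction f = 1 − e^(−t/τ) → t = −τ·ln(1 − f) = −0.152·ln(0.01) = 0.7 s.

0.70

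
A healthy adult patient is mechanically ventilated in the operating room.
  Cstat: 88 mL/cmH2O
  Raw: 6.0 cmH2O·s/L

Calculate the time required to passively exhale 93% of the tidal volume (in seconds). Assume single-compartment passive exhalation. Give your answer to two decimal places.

1.40

τ = R × C = 6.0 × 88 mL/cmH2O = 6.0 × 0.088 L/cmH2O = 0.528 s.
Exhaled fraction f = 1 − e^(−t/τ) → t = −τ·ln(1 − f) = −0.528·ln(0.07) = 1.404 s.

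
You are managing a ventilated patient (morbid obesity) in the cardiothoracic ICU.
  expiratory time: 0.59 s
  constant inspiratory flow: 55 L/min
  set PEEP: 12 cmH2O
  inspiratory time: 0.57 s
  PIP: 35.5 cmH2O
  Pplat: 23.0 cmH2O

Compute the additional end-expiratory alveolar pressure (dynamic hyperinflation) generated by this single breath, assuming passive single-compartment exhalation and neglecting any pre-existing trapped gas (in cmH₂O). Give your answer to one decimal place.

Flow: 55 L/min ÷ 60 = 0.9167 L/s.
Vt = flow × Ti = 0.9167 L/s × 0.57 s × 1000 mL/L = 522.52 mL.
R = (PIP − Pplat)/V̇ = (35.5 − 23.0) / 0.9167 = 12.5/0.9167 = 13.636 cmH2O·s/L.
C = Vt/(Pplat − PEEP) = 522.52 / (23.0 − 12) = 522.52/11.0 = 47.502 mL/cmH2O.
τ = R × C = 13.636 × 0.0475 L/cmH2O = 0.6477 s.
Fraction remaining = e^(−Te/τ) = e^(−0.59/0.6477) = 0.4022; trapped volume = 522.52 × 0.4022 = 210.16 mL.
Additional alveolar pressure from trapping ≈ V_trapped / C = 210.16 / 47.502 = 4.424 cmH2O.

4.4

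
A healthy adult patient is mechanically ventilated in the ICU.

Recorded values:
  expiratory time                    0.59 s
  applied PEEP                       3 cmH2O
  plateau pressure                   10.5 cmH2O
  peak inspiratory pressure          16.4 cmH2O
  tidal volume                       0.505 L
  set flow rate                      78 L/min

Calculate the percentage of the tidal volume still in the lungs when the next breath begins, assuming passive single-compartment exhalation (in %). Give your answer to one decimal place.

14.5

Flow: 78 L/min ÷ 60 = 1.3 L/s.
R = (PIP − Pplat)/V̇ = (16.4 − 10.5) / 1.3 = 5.9/1.3 = 4.538 cmH2O·s/L.
C = Vt/(Pplat − PEEP) = 505.0 / (10.5 − 3) = 505.0/7.5 = 67.333 mL/cmH2O.
τ = R × C = 4.538 × 0.06733 L/cmH2O = 0.3055 s.
Fraction remaining at end-expiration = e^(−Te/τ) = e^(−0.59/0.3055) = 0.145 → 14.5%.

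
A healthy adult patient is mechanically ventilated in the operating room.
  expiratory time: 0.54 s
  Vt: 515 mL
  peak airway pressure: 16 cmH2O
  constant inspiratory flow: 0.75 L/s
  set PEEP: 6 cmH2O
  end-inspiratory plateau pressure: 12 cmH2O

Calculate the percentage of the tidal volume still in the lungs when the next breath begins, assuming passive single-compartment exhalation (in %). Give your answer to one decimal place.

30.7

R = (PIP − Pplat)/V̇ = (16 − 12) / 0.75 = 4.0/0.75 = 5.333 cmH2O·s/L.
C = Vt/(Pplat − PEEP) = 515.0 / (12 − 6) = 515.0/6.0 = 85.833 mL/cmH2O.
τ = R × C = 5.333 × 0.08583 L/cmH2O = 0.4577 s.
Fraction remaining at end-expiration = e^(−Te/τ) = e^(−0.54/0.4577) = 0.3073 → 30.73%.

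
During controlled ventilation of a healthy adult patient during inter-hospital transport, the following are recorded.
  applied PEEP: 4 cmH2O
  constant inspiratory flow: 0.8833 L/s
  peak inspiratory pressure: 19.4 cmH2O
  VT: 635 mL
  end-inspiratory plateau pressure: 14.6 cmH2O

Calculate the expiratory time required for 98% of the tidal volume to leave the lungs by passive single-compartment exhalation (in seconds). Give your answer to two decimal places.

R = (PIP − Pplat)/V̇ = (19.4 − 14.6) / 0.8833 = 4.8/0.8833 = 5.434 cmH2O·s/L.
C = Vt/(Pplat − PEEP) = 635.0 / (14.6 − 4) = 635.0/10.6 = 59.906 mL/cmH2O.
τ = R × C = 5.434 × 0.05991 L/cmH2O = 0.3256 s.
t = −τ·ln(1 − 0.98) = −0.3256·ln(0.02) = 1.274 s.

1.27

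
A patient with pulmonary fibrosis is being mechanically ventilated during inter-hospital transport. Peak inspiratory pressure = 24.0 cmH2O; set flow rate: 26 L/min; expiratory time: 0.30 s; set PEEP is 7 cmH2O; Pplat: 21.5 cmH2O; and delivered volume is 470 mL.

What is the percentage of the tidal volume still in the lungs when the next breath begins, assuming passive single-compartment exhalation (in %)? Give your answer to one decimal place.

20.1

Flow: 26 L/min ÷ 60 = 0.4333 L/s.
R = (PIP − Pplat)/V̇ = (24.0 − 21.5) / 0.4333 = 2.5/0.4333 = 5.77 cmH2O·s/L.
C = Vt/(Pplat − PEEP) = 470.0 / (21.5 − 7) = 470.0/14.5 = 32.414 mL/cmH2O.
τ = R × C = 5.77 × 0.03241 L/cmH2O = 0.187 s.
Fraction remaining at end-expiration = e^(−Te/τ) = e^(−0.30/0.187) = 0.201 → 20.1%.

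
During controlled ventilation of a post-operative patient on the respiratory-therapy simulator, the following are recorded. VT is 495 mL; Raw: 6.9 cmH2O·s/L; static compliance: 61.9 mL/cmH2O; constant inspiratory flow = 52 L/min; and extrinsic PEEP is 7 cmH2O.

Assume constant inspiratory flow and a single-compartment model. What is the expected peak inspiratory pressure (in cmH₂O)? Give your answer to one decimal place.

Flow: 52 L/min ÷ 60 = 0.8667 L/s.
Equation of motion (constant flow): PIP = Vt/C + R·V̇ + PEEP.
PIP = 495/61.9 + 6.9×0.8667 + 7 = 7.997 + 5.98 + 7 = 20.977 cmH2O.

21.0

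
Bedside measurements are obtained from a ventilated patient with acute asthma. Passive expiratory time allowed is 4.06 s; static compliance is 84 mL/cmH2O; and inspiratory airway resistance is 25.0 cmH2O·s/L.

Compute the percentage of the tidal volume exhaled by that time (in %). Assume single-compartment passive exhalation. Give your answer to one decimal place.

τ = R × C = 25.0 × 84 mL/cmH2O = 25.0 × 0.084 L/cmH2O = 2.1 s.
Passive exhalation: V(t)/V₀ = e^(−t/τ) = e^(−4.06/2.1) = 0.1447.
Fraction exhaled = 1 − 0.1447 = 0.8553 → 85.53%.

85.5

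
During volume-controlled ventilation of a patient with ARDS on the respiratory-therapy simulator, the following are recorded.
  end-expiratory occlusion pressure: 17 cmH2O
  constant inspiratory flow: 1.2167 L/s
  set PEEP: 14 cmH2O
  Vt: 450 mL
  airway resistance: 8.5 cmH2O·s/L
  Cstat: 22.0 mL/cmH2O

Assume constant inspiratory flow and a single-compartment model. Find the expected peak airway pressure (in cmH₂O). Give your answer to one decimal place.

Total PEEP = 17 cmH2O (set 14 + intrinsic 3); this is the baseline alveolar pressure.
Equation of motion (constant flow): PIP = Vt/C + R·V̇ + PEEP.
PIP = 450/22.0 + 8.5×1.2167 + 17 = 20.455 + 10.342 + 17 = 47.797 cmH2O.

47.8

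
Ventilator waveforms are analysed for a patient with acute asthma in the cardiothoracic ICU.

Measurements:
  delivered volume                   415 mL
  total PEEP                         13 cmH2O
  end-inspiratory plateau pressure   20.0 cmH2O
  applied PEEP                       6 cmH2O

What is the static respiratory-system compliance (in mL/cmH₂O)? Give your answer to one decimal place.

59.3

End-expiratory occlusion gives total PEEP = 13 cmH2O (intrinsic PEEP = 13 − 6 = 7). Use total PEEP for the elastic gradient.
Cstat = Vt / (Pplat − PEEPtotal) = 415 / (20.0 − 13) = 415 / 7.0 = 59.286 mL/cmH2O.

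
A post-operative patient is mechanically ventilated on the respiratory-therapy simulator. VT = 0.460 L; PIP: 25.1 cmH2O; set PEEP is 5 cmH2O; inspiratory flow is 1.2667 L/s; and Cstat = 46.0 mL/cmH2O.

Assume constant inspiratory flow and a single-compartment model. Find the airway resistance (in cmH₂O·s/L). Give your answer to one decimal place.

8.0

Equation of motion (constant flow): PIP = Vt/C + R·V̇ + PEEP.
R·V̇ = PIP − Vt/C − PEEP = 25.1 − 460/46.0 − 5 = 25.1 − 10.0 − 5 = 10.1 cmH2O.
R = 10.1 / 1.2667 = 7.973 cmH2O·s/L.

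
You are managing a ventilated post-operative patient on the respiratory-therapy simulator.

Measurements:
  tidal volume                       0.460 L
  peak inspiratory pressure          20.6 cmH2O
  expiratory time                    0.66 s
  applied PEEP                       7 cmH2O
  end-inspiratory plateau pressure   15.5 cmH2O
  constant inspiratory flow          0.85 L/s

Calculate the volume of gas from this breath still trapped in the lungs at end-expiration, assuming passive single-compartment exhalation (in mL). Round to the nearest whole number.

R = (PIP − Pplat)/V̇ = (20.6 − 15.5) / 0.85 = 5.1/0.85 = 6.0 cmH2O·s/L.
C = Vt/(Pplat − PEEP) = 460.0 / (15.5 − 7) = 460.0/8.5 = 54.118 mL/cmH2O.
τ = R × C = 6.0 × 0.05412 L/cmH2O = 0.3247 s.
Fraction remaining = e^(−Te/τ) = e^(−0.66/0.3247) = 0.131.
Trapped volume = 460.0 × 0.131 = 60.26 mL.

60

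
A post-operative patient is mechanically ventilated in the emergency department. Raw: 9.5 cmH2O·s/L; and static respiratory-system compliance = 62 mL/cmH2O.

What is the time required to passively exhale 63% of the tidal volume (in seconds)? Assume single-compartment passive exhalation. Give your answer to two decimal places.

0.59

τ = R × C = 9.5 × 62 mL/cmH2O = 9.5 × 0.062 L/cmH2O = 0.589 s.
Exhaled fraction f = 1 − e^(−t/τ) → t = −τ·ln(1 − f) = −0.589·ln(0.37) = 0.5856 s.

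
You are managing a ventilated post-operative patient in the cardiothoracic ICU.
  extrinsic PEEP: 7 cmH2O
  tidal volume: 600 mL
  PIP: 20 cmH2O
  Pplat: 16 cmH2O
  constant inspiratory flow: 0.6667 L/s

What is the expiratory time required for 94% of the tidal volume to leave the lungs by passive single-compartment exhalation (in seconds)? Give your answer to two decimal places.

R = (PIP − Pplat)/V̇ = (20 − 16) / 0.6667 = 4.0/0.6667 = 6.0 cmH2O·s/L.
C = Vt/(Pplat − PEEP) = 600.0 / (16 − 7) = 600.0/9.0 = 66.667 mL/cmH2O.
τ = R × C = 6.0 × 0.06667 L/cmH2O = 0.4 s.
t = −τ·ln(1 − 0.94) = −0.4·ln(0.06) = 1.125 s.

1.13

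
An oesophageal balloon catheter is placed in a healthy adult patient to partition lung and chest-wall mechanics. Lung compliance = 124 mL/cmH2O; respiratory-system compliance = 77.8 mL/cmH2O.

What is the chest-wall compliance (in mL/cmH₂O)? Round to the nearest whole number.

209

1/Ccw = 1/Crs − 1/CL.
1/Ccw = 1/77.8 − 1/124 = 0.004789.
Ccw = 208.81 mL/cmH2O.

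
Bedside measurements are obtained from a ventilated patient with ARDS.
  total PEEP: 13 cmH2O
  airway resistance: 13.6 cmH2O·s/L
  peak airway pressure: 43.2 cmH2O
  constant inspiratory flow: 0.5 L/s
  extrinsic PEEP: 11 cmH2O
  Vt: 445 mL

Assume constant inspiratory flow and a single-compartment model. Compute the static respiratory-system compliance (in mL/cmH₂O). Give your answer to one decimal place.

Total PEEP = 13 cmH2O (set 11 + intrinsic 2); this is the baseline alveolar pressure.
Equation of motion (constant flow): PIP = Vt/C + R·V̇ + PEEP.
Vt/C = PIP − R·V̇ − PEEP = 43.2 − 13.6×0.5 − 13 = 43.2 − 6.8 − 13 = 23.4 cmH2O.
C = Vt / 23.4 = 445 / 23.4 = 19.017 mL/cmH2O.

19.0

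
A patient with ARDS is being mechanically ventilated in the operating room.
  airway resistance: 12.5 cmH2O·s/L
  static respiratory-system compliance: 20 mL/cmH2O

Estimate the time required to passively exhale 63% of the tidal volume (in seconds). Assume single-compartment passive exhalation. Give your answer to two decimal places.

0.25

τ = R × C = 12.5 × 20 mL/cmH2O = 12.5 × 0.020 L/cmH2O = 0.25 s.
Exhaled fraction f = 1 − e^(−t/τ) → t = −τ·ln(1 − f) = −0.25·ln(0.37) = 0.2486 s.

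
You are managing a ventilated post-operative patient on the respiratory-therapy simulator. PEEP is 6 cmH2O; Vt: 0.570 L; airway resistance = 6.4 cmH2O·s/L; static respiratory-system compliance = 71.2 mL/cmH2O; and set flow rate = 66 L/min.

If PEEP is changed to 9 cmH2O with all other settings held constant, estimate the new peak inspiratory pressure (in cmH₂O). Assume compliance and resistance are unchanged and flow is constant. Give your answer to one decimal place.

Flow: 66 L/min ÷ 60 = 1.1 L/s.
PIP = Vt/C + R·V̇ + PEEP (constant-flow equation of motion).
Only the baseline term changes: ΔPIP = ΔPEEP = 9 − 6 = 3.0 cmH2O.
Original PIP = 570/71.2 + 6.4×1.1 + 6 = 21.046 cmH2O; new PIP = 21.046 + (3.0) = 24.046 cmH2O.

24.0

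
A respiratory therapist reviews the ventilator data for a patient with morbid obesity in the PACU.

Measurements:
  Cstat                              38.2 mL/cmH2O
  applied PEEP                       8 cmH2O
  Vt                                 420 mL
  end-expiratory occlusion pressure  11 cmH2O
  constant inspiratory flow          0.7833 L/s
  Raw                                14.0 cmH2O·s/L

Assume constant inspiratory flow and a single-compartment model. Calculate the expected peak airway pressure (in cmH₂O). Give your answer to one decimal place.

33.0

Total PEEP = 11 cmH2O (set 8 + intrinsic 3); this is the baseline alveolar pressure.
Equation of motion (constant flow): PIP = Vt/C + R·V̇ + PEEP.
PIP = 420/38.2 + 14.0×0.7833 + 11 = 10.995 + 10.966 + 11 = 32.961 cmH2O.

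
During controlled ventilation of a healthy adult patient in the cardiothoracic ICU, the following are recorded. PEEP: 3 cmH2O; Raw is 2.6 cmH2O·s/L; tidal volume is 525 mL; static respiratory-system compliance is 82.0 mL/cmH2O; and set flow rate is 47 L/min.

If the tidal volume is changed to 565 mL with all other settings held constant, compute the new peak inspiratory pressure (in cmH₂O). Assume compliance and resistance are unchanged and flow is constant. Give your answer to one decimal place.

Flow: 47 L/min ÷ 60 = 0.7833 L/s.
PIP = Vt/C + R·V̇ + PEEP (constant-flow equation of motion).
Only the elastic term changes: ΔPIP = ΔVt / C = (565 − 525) / 82.0 = 0.4878 cmH2O.
Original PIP = 525/82.0 + 2.6×0.7833 + 3 = 11.439 cmH2O; new PIP = 11.439 + (0.4878) = 11.927 cmH2O.

11.9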